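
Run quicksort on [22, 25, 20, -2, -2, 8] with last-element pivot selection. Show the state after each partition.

Partition 1: pivot=8 at index 2 -> [-2, -2, 8, 22, 25, 20]
Partition 2: pivot=-2 at index 1 -> [-2, -2, 8, 22, 25, 20]
Partition 3: pivot=20 at index 3 -> [-2, -2, 8, 20, 25, 22]
Partition 4: pivot=22 at index 4 -> [-2, -2, 8, 20, 22, 25]


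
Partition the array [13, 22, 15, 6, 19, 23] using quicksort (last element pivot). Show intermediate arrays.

Partition 1: pivot=23 at index 5 -> [13, 22, 15, 6, 19, 23]
Partition 2: pivot=19 at index 3 -> [13, 15, 6, 19, 22, 23]
Partition 3: pivot=6 at index 0 -> [6, 15, 13, 19, 22, 23]
Partition 4: pivot=13 at index 1 -> [6, 13, 15, 19, 22, 23]


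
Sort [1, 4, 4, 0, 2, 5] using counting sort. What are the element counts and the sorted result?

Count array: [1, 1, 1, 0, 2, 1]
(count[i] = number of elements equal to i)
Cumulative count: [1, 2, 3, 3, 5, 6]
Sorted: [0, 1, 2, 4, 4, 5]


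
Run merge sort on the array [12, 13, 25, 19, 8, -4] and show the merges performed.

Divide and conquer:
  Merge [13] + [25] -> [13, 25]
  Merge [12] + [13, 25] -> [12, 13, 25]
  Merge [8] + [-4] -> [-4, 8]
  Merge [19] + [-4, 8] -> [-4, 8, 19]
  Merge [12, 13, 25] + [-4, 8, 19] -> [-4, 8, 12, 13, 19, 25]


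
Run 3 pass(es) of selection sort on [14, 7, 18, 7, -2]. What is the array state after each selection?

Pass 1: Select minimum -2 at index 4, swap -> [-2, 7, 18, 7, 14]
Pass 2: Select minimum 7 at index 1, swap -> [-2, 7, 18, 7, 14]
Pass 3: Select minimum 7 at index 3, swap -> [-2, 7, 7, 18, 14]


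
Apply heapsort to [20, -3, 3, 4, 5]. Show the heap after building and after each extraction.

Build heap: [20, 5, 3, 4, -3]
Extract 20: [5, 4, 3, -3, 20]
Extract 5: [4, -3, 3, 5, 20]
Extract 4: [3, -3, 4, 5, 20]
Extract 3: [-3, 3, 4, 5, 20]


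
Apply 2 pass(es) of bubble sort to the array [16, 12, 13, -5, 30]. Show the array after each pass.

After pass 1: [12, 13, -5, 16, 30] (3 swaps)
After pass 2: [12, -5, 13, 16, 30] (1 swaps)
Total swaps: 4


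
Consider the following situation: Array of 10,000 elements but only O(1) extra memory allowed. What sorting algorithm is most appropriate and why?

Best choice: Heapsort
Reason: Heapsort rearranges the array in place using O(1) auxiliary space and still guarantees O(n log n) time; quicksort partitions in place but needs Theta(log n) stack space for recursion (O(n) in the worst case), and mergesort requires O(n) auxiliary space


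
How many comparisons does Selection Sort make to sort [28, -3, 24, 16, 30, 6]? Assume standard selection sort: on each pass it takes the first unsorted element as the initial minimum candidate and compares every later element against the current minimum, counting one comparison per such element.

Pass 1: scan indices 1..5 for the minimum = 5 comparison(s); min is -3, place at index 0 -> [-3, 28, 24, 16, 30, 6]
Pass 2: scan indices 2..5 for the minimum = 4 comparison(s); min is 6, place at index 1 -> [-3, 6, 24, 16, 30, 28]
Pass 3: scan indices 3..5 for the minimum = 3 comparison(s); min is 16, place at index 2 -> [-3, 6, 16, 24, 30, 28]
Pass 4: scan indices 4..5 for the minimum = 2 comparison(s); min is 24, place at index 3 -> [-3, 6, 16, 24, 30, 28]
Pass 5: scan indices 5..5 for the minimum = 1 comparison(s); min is 28, place at index 4 -> [-3, 6, 16, 24, 28, 30]
Selection sort always scans the whole unsorted suffix, so the count is (n-1) + (n-2) + ... + 1 = n(n-1)/2 = 6*5/2 = 15 regardless of the input order.
Total comparisons: 5 + 4 + 3 + 2 + 1 = 15


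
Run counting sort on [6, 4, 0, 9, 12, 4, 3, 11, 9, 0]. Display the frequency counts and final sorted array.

Count array: [2, 0, 0, 1, 2, 0, 1, 0, 0, 2, 0, 1, 1]
(count[i] = number of elements equal to i)
Cumulative count: [2, 2, 2, 3, 5, 5, 6, 6, 6, 8, 8, 9, 10]
Sorted: [0, 0, 3, 4, 4, 6, 9, 9, 11, 12]


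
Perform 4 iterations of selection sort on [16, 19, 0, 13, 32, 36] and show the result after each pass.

Pass 1: Select minimum 0 at index 2, swap -> [0, 19, 16, 13, 32, 36]
Pass 2: Select minimum 13 at index 3, swap -> [0, 13, 16, 19, 32, 36]
Pass 3: Select minimum 16 at index 2, swap -> [0, 13, 16, 19, 32, 36]
Pass 4: Select minimum 19 at index 3, swap -> [0, 13, 16, 19, 32, 36]


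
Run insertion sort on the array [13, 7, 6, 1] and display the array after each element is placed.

First element 13 is already 'sorted'
Insert 7: shifted 1 elements -> [7, 13, 6, 1]
Insert 6: shifted 2 elements -> [6, 7, 13, 1]
Insert 1: shifted 3 elements -> [1, 6, 7, 13]


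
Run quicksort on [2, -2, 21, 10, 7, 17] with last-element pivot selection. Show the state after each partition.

Partition 1: pivot=17 at index 4 -> [2, -2, 10, 7, 17, 21]
Partition 2: pivot=7 at index 2 -> [2, -2, 7, 10, 17, 21]
Partition 3: pivot=-2 at index 0 -> [-2, 2, 7, 10, 17, 21]


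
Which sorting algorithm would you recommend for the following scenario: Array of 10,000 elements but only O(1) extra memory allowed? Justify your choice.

Best choice: Heapsort
Reason: Heapsort rearranges the array in place using O(1) auxiliary space and still guarantees O(n log n) time; quicksort partitions in place but needs Theta(log n) stack space for recursion (O(n) in the worst case), and mergesort requires O(n) auxiliary space


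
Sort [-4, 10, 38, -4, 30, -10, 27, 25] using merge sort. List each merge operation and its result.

Divide and conquer:
  Merge [-4] + [10] -> [-4, 10]
  Merge [38] + [-4] -> [-4, 38]
  Merge [-4, 10] + [-4, 38] -> [-4, -4, 10, 38]
  Merge [30] + [-10] -> [-10, 30]
  Merge [27] + [25] -> [25, 27]
  Merge [-10, 30] + [25, 27] -> [-10, 25, 27, 30]
  Merge [-4, -4, 10, 38] + [-10, 25, 27, 30] -> [-10, -4, -4, 10, 25, 27, 30, 38]


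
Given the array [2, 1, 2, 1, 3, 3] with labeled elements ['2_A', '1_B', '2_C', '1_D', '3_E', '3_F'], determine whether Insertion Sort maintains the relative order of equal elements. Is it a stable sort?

Trace Insertion Sort on the labeled array (the key is the number; the letter only tracks identity):
  Insert 1_B at index 0: [1_B, 2_A, 2_C, 1_D, 3_E, 3_F]
  Insert 2_C at index 2: [1_B, 2_A, 2_C, 1_D, 3_E, 3_F]
  Insert 1_D at index 1: [1_B, 1_D, 2_A, 2_C, 3_E, 3_F]
  Insert 3_E at index 4: [1_B, 1_D, 2_A, 2_C, 3_E, 3_F]
  Insert 3_F at index 5: [1_B, 1_D, 2_A, 2_C, 3_E, 3_F]
Final order: [1_B, 1_D, 2_A, 2_C, 3_E, 3_F]
Equal keys:
  value 1: originally 1_B, 1_D; after sorting 1_B, 1_D -> order preserved
  value 2: originally 2_A, 2_C; after sorting 2_A, 2_C -> order preserved
  value 3: originally 3_E, 3_F; after sorting 3_E, 3_F -> order preserved
All equal keys kept their original relative order. Insertion Sort is stable: elements are shifted only while they are strictly greater than the key, so a key is inserted after any equal elements already placed.
Answer: Stable


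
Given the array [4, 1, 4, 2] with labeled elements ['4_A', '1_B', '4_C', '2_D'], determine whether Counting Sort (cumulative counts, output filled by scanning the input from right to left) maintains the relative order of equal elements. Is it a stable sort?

Trace Counting Sort on the labeled array (the key is the number; the letter only tracks identity):
  Counts for values 0..4: [0, 1, 1, 0, 2]
  Cumulative counts: [0, 1, 2, 2, 4]
  Scan right to left: place 2_D at output index 1
  Scan right to left: place 4_C at output index 3
  Scan right to left: place 1_B at output index 0
  Scan right to left: place 4_A at output index 2
  Output: [1_B, 2_D, 4_A, 4_C]
Equal keys:
  value 4: originally 4_A, 4_C; after sorting 4_A, 4_C -> order preserved
All equal keys kept their original relative order. Counting Sort is stable: scanning the input right to left with decreasing cumulative counts places later duplicates at later output positions.
Answer: Stable


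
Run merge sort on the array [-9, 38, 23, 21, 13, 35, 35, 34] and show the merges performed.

Divide and conquer:
  Merge [-9] + [38] -> [-9, 38]
  Merge [23] + [21] -> [21, 23]
  Merge [-9, 38] + [21, 23] -> [-9, 21, 23, 38]
  Merge [13] + [35] -> [13, 35]
  Merge [35] + [34] -> [34, 35]
  Merge [13, 35] + [34, 35] -> [13, 34, 35, 35]
  Merge [-9, 21, 23, 38] + [13, 34, 35, 35] -> [-9, 13, 21, 23, 34, 35, 35, 38]


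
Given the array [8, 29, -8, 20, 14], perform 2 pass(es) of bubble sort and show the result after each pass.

After pass 1: [8, -8, 20, 14, 29] (3 swaps)
After pass 2: [-8, 8, 14, 20, 29] (2 swaps)
Total swaps: 5


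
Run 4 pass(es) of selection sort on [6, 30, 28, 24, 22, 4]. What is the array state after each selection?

Pass 1: Select minimum 4 at index 5, swap -> [4, 30, 28, 24, 22, 6]
Pass 2: Select minimum 6 at index 5, swap -> [4, 6, 28, 24, 22, 30]
Pass 3: Select minimum 22 at index 4, swap -> [4, 6, 22, 24, 28, 30]
Pass 4: Select minimum 24 at index 3, swap -> [4, 6, 22, 24, 28, 30]


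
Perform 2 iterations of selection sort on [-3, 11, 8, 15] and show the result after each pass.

Pass 1: Select minimum -3 at index 0, swap -> [-3, 11, 8, 15]
Pass 2: Select minimum 8 at index 2, swap -> [-3, 8, 11, 15]


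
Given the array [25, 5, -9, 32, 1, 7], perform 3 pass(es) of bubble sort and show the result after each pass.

After pass 1: [5, -9, 25, 1, 7, 32] (4 swaps)
After pass 2: [-9, 5, 1, 7, 25, 32] (3 swaps)
After pass 3: [-9, 1, 5, 7, 25, 32] (1 swaps)
Total swaps: 8


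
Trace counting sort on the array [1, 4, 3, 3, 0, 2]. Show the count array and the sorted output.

Count array: [1, 1, 1, 2, 1]
(count[i] = number of elements equal to i)
Cumulative count: [1, 2, 3, 5, 6]
Sorted: [0, 1, 2, 3, 3, 4]


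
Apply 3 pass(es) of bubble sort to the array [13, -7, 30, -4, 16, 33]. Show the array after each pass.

After pass 1: [-7, 13, -4, 16, 30, 33] (3 swaps)
After pass 2: [-7, -4, 13, 16, 30, 33] (1 swaps)
After pass 3: [-7, -4, 13, 16, 30, 33] (0 swaps)
Total swaps: 4


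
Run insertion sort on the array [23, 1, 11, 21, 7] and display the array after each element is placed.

First element 23 is already 'sorted'
Insert 1: shifted 1 elements -> [1, 23, 11, 21, 7]
Insert 11: shifted 1 elements -> [1, 11, 23, 21, 7]
Insert 21: shifted 1 elements -> [1, 11, 21, 23, 7]
Insert 7: shifted 3 elements -> [1, 7, 11, 21, 23]


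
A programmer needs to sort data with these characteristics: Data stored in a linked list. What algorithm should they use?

Best choice: Merge sort
Reason: Merge sort doesn't require random access; can be done in O(1) extra space for linked lists


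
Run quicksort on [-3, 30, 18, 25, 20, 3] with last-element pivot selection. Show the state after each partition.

Partition 1: pivot=3 at index 1 -> [-3, 3, 18, 25, 20, 30]
Partition 2: pivot=30 at index 5 -> [-3, 3, 18, 25, 20, 30]
Partition 3: pivot=20 at index 3 -> [-3, 3, 18, 20, 25, 30]


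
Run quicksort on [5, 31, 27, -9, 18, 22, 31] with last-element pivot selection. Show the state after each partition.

Partition 1: pivot=31 at index 6 -> [5, 31, 27, -9, 18, 22, 31]
Partition 2: pivot=22 at index 3 -> [5, -9, 18, 22, 27, 31, 31]
Partition 3: pivot=18 at index 2 -> [5, -9, 18, 22, 27, 31, 31]
Partition 4: pivot=-9 at index 0 -> [-9, 5, 18, 22, 27, 31, 31]
Partition 5: pivot=31 at index 5 -> [-9, 5, 18, 22, 27, 31, 31]


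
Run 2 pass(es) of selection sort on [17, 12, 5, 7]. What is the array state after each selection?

Pass 1: Select minimum 5 at index 2, swap -> [5, 12, 17, 7]
Pass 2: Select minimum 7 at index 3, swap -> [5, 7, 17, 12]


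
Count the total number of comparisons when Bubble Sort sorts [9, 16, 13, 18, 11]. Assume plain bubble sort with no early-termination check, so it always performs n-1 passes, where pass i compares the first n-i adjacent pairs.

Pass 1: compare adjacent pairs (0,1)..(3,4) = 4 comparison(s), 2 swap(s) -> [9, 13, 16, 11, 18]
Pass 2: compare adjacent pairs (0,1)..(2,3) = 3 comparison(s), 1 swap(s) -> [9, 13, 11, 16, 18]
Pass 3: compare adjacent pairs (0,1)..(1,2) = 2 comparison(s), 1 swap(s) -> [9, 11, 13, 16, 18]
Pass 4: compare adjacent pairs (0,1)..(0,1) = 1 comparison(s), 0 swap(s) -> [9, 11, 13, 16, 18]
Total comparisons: 4 + 3 + 2 + 1 = 10


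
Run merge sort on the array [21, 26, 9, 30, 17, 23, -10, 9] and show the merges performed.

Divide and conquer:
  Merge [21] + [26] -> [21, 26]
  Merge [9] + [30] -> [9, 30]
  Merge [21, 26] + [9, 30] -> [9, 21, 26, 30]
  Merge [17] + [23] -> [17, 23]
  Merge [-10] + [9] -> [-10, 9]
  Merge [17, 23] + [-10, 9] -> [-10, 9, 17, 23]
  Merge [9, 21, 26, 30] + [-10, 9, 17, 23] -> [-10, 9, 9, 17, 21, 23, 26, 30]


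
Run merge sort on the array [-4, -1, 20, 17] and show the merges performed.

Divide and conquer:
  Merge [-4] + [-1] -> [-4, -1]
  Merge [20] + [17] -> [17, 20]
  Merge [-4, -1] + [17, 20] -> [-4, -1, 17, 20]


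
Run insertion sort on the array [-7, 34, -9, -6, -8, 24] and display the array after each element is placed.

First element -7 is already 'sorted'
Insert 34: shifted 0 elements -> [-7, 34, -9, -6, -8, 24]
Insert -9: shifted 2 elements -> [-9, -7, 34, -6, -8, 24]
Insert -6: shifted 1 elements -> [-9, -7, -6, 34, -8, 24]
Insert -8: shifted 3 elements -> [-9, -8, -7, -6, 34, 24]
Insert 24: shifted 1 elements -> [-9, -8, -7, -6, 24, 34]


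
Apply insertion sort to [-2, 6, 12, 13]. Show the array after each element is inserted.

First element -2 is already 'sorted'
Insert 6: shifted 0 elements -> [-2, 6, 12, 13]
Insert 12: shifted 0 elements -> [-2, 6, 12, 13]
Insert 13: shifted 0 elements -> [-2, 6, 12, 13]


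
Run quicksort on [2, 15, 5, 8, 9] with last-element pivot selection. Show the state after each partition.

Partition 1: pivot=9 at index 3 -> [2, 5, 8, 9, 15]
Partition 2: pivot=8 at index 2 -> [2, 5, 8, 9, 15]
Partition 3: pivot=5 at index 1 -> [2, 5, 8, 9, 15]


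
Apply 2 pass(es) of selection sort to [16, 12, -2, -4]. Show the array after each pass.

Pass 1: Select minimum -4 at index 3, swap -> [-4, 12, -2, 16]
Pass 2: Select minimum -2 at index 2, swap -> [-4, -2, 12, 16]


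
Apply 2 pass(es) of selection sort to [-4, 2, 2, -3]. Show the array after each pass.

Pass 1: Select minimum -4 at index 0, swap -> [-4, 2, 2, -3]
Pass 2: Select minimum -3 at index 3, swap -> [-4, -3, 2, 2]


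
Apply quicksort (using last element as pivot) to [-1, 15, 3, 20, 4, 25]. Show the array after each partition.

Partition 1: pivot=25 at index 5 -> [-1, 15, 3, 20, 4, 25]
Partition 2: pivot=4 at index 2 -> [-1, 3, 4, 20, 15, 25]
Partition 3: pivot=3 at index 1 -> [-1, 3, 4, 20, 15, 25]
Partition 4: pivot=15 at index 3 -> [-1, 3, 4, 15, 20, 25]


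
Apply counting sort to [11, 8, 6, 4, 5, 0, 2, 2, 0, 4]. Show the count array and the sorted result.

Count array: [2, 0, 2, 0, 2, 1, 1, 0, 1, 0, 0, 1]
(count[i] = number of elements equal to i)
Cumulative count: [2, 2, 4, 4, 6, 7, 8, 8, 9, 9, 9, 10]
Sorted: [0, 0, 2, 2, 4, 4, 5, 6, 8, 11]


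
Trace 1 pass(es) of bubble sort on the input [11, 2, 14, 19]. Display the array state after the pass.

After pass 1: [2, 11, 14, 19] (1 swaps)
Total swaps: 1


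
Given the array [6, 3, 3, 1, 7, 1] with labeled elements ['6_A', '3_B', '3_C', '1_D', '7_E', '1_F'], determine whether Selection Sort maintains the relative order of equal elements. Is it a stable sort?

Trace Selection Sort on the labeled array (the key is the number; the letter only tracks identity):
  Pass 1: minimum of unsorted part is 1_D at index 3; swap it with 6_A at index 0 -> [1_D, 3_B, 3_C, 6_A, 7_E, 1_F]
  Pass 2: minimum of unsorted part is 1_F at index 5; swap it with 3_B at index 1 -> [1_D, 1_F, 3_C, 6_A, 7_E, 3_B]
  Pass 3: minimum 3_C is already at index 2; no swap -> [1_D, 1_F, 3_C, 6_A, 7_E, 3_B]
  Pass 4: minimum of unsorted part is 3_B at index 5; swap it with 6_A at index 3 -> [1_D, 1_F, 3_C, 3_B, 7_E, 6_A]
  Pass 5: minimum of unsorted part is 6_A at index 5; swap it with 7_E at index 4 -> [1_D, 1_F, 3_C, 3_B, 6_A, 7_E]
Final order: [1_D, 1_F, 3_C, 3_B, 6_A, 7_E]
Equal keys:
  value 1: originally 1_D, 1_F; after sorting 1_D, 1_F -> order preserved
  value 3: originally 3_B, 3_C; after sorting 3_C, 3_B -> order changed
Equal keys were reordered, so Selection Sort is not stable: the long-range swap that moves the minimum into place can carry an element past an equal key. (One such input is enough; an unstable sort may happen to preserve order on other inputs, but it gives no guarantee.)
Answer: Not stable


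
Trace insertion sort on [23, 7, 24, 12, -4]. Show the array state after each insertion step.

First element 23 is already 'sorted'
Insert 7: shifted 1 elements -> [7, 23, 24, 12, -4]
Insert 24: shifted 0 elements -> [7, 23, 24, 12, -4]
Insert 12: shifted 2 elements -> [7, 12, 23, 24, -4]
Insert -4: shifted 4 elements -> [-4, 7, 12, 23, 24]


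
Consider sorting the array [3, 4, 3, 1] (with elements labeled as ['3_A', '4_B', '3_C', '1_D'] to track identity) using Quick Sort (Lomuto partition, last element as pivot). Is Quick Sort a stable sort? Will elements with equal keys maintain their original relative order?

Trace Quick Sort on the labeled array (the key is the number; the letter only tracks identity):
  Partition indices 0..3 around pivot 1_D -> [1_D, 4_B, 3_C, 3_A]
  Partition indices 1..3 around pivot 3_A -> [1_D, 3_C, 3_A, 4_B]
Final order: [1_D, 3_C, 3_A, 4_B]
Equal keys:
  value 3: originally 3_A, 3_C; after sorting 3_C, 3_A -> order changed
Equal keys were reordered, so Quick Sort is not stable: partition swaps elements across long distances and can reorder equal keys. (One such input is enough; an unstable sort may happen to preserve order on other inputs, but it gives no guarantee.)
Answer: Not stable


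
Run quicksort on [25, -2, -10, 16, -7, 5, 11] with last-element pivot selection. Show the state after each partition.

Partition 1: pivot=11 at index 4 -> [-2, -10, -7, 5, 11, 16, 25]
Partition 2: pivot=5 at index 3 -> [-2, -10, -7, 5, 11, 16, 25]
Partition 3: pivot=-7 at index 1 -> [-10, -7, -2, 5, 11, 16, 25]
Partition 4: pivot=25 at index 6 -> [-10, -7, -2, 5, 11, 16, 25]


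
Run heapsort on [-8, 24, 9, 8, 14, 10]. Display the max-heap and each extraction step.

Build heap: [24, 14, 10, 8, -8, 9]
Extract 24: [14, 9, 10, 8, -8, 24]
Extract 14: [10, 9, -8, 8, 14, 24]
Extract 10: [9, 8, -8, 10, 14, 24]
Extract 9: [8, -8, 9, 10, 14, 24]
Extract 8: [-8, 8, 9, 10, 14, 24]


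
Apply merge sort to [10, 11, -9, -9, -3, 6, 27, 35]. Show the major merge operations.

Divide and conquer:
  Merge [10] + [11] -> [10, 11]
  Merge [-9] + [-9] -> [-9, -9]
  Merge [10, 11] + [-9, -9] -> [-9, -9, 10, 11]
  Merge [-3] + [6] -> [-3, 6]
  Merge [27] + [35] -> [27, 35]
  Merge [-3, 6] + [27, 35] -> [-3, 6, 27, 35]
  Merge [-9, -9, 10, 11] + [-3, 6, 27, 35] -> [-9, -9, -3, 6, 10, 11, 27, 35]


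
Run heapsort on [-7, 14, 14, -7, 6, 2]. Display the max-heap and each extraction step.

Build heap: [14, 6, 14, -7, -7, 2]
Extract 14: [14, 6, 2, -7, -7, 14]
Extract 14: [6, -7, 2, -7, 14, 14]
Extract 6: [2, -7, -7, 6, 14, 14]
Extract 2: [-7, -7, 2, 6, 14, 14]
Extract -7: [-7, -7, 2, 6, 14, 14]


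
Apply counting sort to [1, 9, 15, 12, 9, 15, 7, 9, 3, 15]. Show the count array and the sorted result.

Count array: [0, 1, 0, 1, 0, 0, 0, 1, 0, 3, 0, 0, 1, 0, 0, 3]
(count[i] = number of elements equal to i)
Cumulative count: [0, 1, 1, 2, 2, 2, 2, 3, 3, 6, 6, 6, 7, 7, 7, 10]
Sorted: [1, 3, 7, 9, 9, 9, 12, 15, 15, 15]


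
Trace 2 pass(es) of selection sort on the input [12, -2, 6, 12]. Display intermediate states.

Pass 1: Select minimum -2 at index 1, swap -> [-2, 12, 6, 12]
Pass 2: Select minimum 6 at index 2, swap -> [-2, 6, 12, 12]


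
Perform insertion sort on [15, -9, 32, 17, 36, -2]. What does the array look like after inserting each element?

First element 15 is already 'sorted'
Insert -9: shifted 1 elements -> [-9, 15, 32, 17, 36, -2]
Insert 32: shifted 0 elements -> [-9, 15, 32, 17, 36, -2]
Insert 17: shifted 1 elements -> [-9, 15, 17, 32, 36, -2]
Insert 36: shifted 0 elements -> [-9, 15, 17, 32, 36, -2]
Insert -2: shifted 4 elements -> [-9, -2, 15, 17, 32, 36]


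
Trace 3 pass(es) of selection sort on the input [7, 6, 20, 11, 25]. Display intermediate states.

Pass 1: Select minimum 6 at index 1, swap -> [6, 7, 20, 11, 25]
Pass 2: Select minimum 7 at index 1, swap -> [6, 7, 20, 11, 25]
Pass 3: Select minimum 11 at index 3, swap -> [6, 7, 11, 20, 25]


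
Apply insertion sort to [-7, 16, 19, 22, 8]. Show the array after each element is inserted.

First element -7 is already 'sorted'
Insert 16: shifted 0 elements -> [-7, 16, 19, 22, 8]
Insert 19: shifted 0 elements -> [-7, 16, 19, 22, 8]
Insert 22: shifted 0 elements -> [-7, 16, 19, 22, 8]
Insert 8: shifted 3 elements -> [-7, 8, 16, 19, 22]


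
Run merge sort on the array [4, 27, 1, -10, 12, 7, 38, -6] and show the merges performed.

Divide and conquer:
  Merge [4] + [27] -> [4, 27]
  Merge [1] + [-10] -> [-10, 1]
  Merge [4, 27] + [-10, 1] -> [-10, 1, 4, 27]
  Merge [12] + [7] -> [7, 12]
  Merge [38] + [-6] -> [-6, 38]
  Merge [7, 12] + [-6, 38] -> [-6, 7, 12, 38]
  Merge [-10, 1, 4, 27] + [-6, 7, 12, 38] -> [-10, -6, 1, 4, 7, 12, 27, 38]


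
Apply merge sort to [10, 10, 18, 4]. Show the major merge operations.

Divide and conquer:
  Merge [10] + [10] -> [10, 10]
  Merge [18] + [4] -> [4, 18]
  Merge [10, 10] + [4, 18] -> [4, 10, 10, 18]


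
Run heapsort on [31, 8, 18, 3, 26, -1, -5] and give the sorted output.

Build heap: [31, 26, 18, 3, 8, -1, -5]
Extract 31: [26, 8, 18, 3, -5, -1, 31]
Extract 26: [18, 8, -1, 3, -5, 26, 31]
Extract 18: [8, 3, -1, -5, 18, 26, 31]
Extract 8: [3, -5, -1, 8, 18, 26, 31]
Extract 3: [-1, -5, 3, 8, 18, 26, 31]
Extract -1: [-5, -1, 3, 8, 18, 26, 31]


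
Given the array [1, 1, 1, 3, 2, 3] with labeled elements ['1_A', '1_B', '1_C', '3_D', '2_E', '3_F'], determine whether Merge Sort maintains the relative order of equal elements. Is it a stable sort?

Trace Merge Sort on the labeled array (the key is the number; the letter only tracks identity):
  Merge [1_B] + [1_C] -> [1_B, 1_C]
  Merge [1_A] + [1_B, 1_C] -> [1_A, 1_B, 1_C]
  Merge [2_E] + [3_F] -> [2_E, 3_F]
  Merge [3_D] + [2_E, 3_F] -> [2_E, 3_D, 3_F]
  Merge [1_A, 1_B, 1_C] + [2_E, 3_D, 3_F] -> [1_A, 1_B, 1_C, 2_E, 3_D, 3_F]
Final order: [1_A, 1_B, 1_C, 2_E, 3_D, 3_F]
Equal keys:
  value 1: originally 1_A, 1_B, 1_C; after sorting 1_A, 1_B, 1_C -> order preserved
  value 3: originally 3_D, 3_F; after sorting 3_D, 3_F -> order preserved
All equal keys kept their original relative order. Merge Sort is stable: when the heads of the two halves are equal the merge takes from the left half first.
Answer: Stable


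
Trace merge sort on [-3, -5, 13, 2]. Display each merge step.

Divide and conquer:
  Merge [-3] + [-5] -> [-5, -3]
  Merge [13] + [2] -> [2, 13]
  Merge [-5, -3] + [2, 13] -> [-5, -3, 2, 13]


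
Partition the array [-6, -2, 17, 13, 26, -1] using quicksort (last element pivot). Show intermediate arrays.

Partition 1: pivot=-1 at index 2 -> [-6, -2, -1, 13, 26, 17]
Partition 2: pivot=-2 at index 1 -> [-6, -2, -1, 13, 26, 17]
Partition 3: pivot=17 at index 4 -> [-6, -2, -1, 13, 17, 26]


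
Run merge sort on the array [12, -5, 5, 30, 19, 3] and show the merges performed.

Divide and conquer:
  Merge [-5] + [5] -> [-5, 5]
  Merge [12] + [-5, 5] -> [-5, 5, 12]
  Merge [19] + [3] -> [3, 19]
  Merge [30] + [3, 19] -> [3, 19, 30]
  Merge [-5, 5, 12] + [3, 19, 30] -> [-5, 3, 5, 12, 19, 30]


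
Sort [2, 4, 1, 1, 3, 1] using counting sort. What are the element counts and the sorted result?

Count array: [0, 3, 1, 1, 1]
(count[i] = number of elements equal to i)
Cumulative count: [0, 3, 4, 5, 6]
Sorted: [1, 1, 1, 2, 3, 4]


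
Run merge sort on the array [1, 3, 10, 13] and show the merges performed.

Divide and conquer:
  Merge [1] + [3] -> [1, 3]
  Merge [10] + [13] -> [10, 13]
  Merge [1, 3] + [10, 13] -> [1, 3, 10, 13]


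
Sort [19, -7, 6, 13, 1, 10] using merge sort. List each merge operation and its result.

Divide and conquer:
  Merge [-7] + [6] -> [-7, 6]
  Merge [19] + [-7, 6] -> [-7, 6, 19]
  Merge [1] + [10] -> [1, 10]
  Merge [13] + [1, 10] -> [1, 10, 13]
  Merge [-7, 6, 19] + [1, 10, 13] -> [-7, 1, 6, 10, 13, 19]


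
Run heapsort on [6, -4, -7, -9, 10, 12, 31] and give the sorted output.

Build heap: [31, 10, 12, -9, -4, 6, -7]
Extract 31: [12, 10, 6, -9, -4, -7, 31]
Extract 12: [10, -4, 6, -9, -7, 12, 31]
Extract 10: [6, -4, -7, -9, 10, 12, 31]
Extract 6: [-4, -9, -7, 6, 10, 12, 31]
Extract -4: [-7, -9, -4, 6, 10, 12, 31]
Extract -7: [-9, -7, -4, 6, 10, 12, 31]


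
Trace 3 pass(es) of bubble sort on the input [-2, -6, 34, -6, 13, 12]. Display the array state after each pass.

After pass 1: [-6, -2, -6, 13, 12, 34] (4 swaps)
After pass 2: [-6, -6, -2, 12, 13, 34] (2 swaps)
After pass 3: [-6, -6, -2, 12, 13, 34] (0 swaps)
Total swaps: 6


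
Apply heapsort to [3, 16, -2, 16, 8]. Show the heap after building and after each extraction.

Build heap: [16, 16, -2, 3, 8]
Extract 16: [16, 8, -2, 3, 16]
Extract 16: [8, 3, -2, 16, 16]
Extract 8: [3, -2, 8, 16, 16]
Extract 3: [-2, 3, 8, 16, 16]


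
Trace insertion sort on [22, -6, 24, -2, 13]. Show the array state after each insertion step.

First element 22 is already 'sorted'
Insert -6: shifted 1 elements -> [-6, 22, 24, -2, 13]
Insert 24: shifted 0 elements -> [-6, 22, 24, -2, 13]
Insert -2: shifted 2 elements -> [-6, -2, 22, 24, 13]
Insert 13: shifted 2 elements -> [-6, -2, 13, 22, 24]


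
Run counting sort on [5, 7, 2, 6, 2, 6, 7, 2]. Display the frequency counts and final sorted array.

Count array: [0, 0, 3, 0, 0, 1, 2, 2]
(count[i] = number of elements equal to i)
Cumulative count: [0, 0, 3, 3, 3, 4, 6, 8]
Sorted: [2, 2, 2, 5, 6, 6, 7, 7]


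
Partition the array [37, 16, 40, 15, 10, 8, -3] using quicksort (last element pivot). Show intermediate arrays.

Partition 1: pivot=-3 at index 0 -> [-3, 16, 40, 15, 10, 8, 37]
Partition 2: pivot=37 at index 5 -> [-3, 16, 15, 10, 8, 37, 40]
Partition 3: pivot=8 at index 1 -> [-3, 8, 15, 10, 16, 37, 40]
Partition 4: pivot=16 at index 4 -> [-3, 8, 15, 10, 16, 37, 40]
Partition 5: pivot=10 at index 2 -> [-3, 8, 10, 15, 16, 37, 40]


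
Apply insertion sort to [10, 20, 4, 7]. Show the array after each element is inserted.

First element 10 is already 'sorted'
Insert 20: shifted 0 elements -> [10, 20, 4, 7]
Insert 4: shifted 2 elements -> [4, 10, 20, 7]
Insert 7: shifted 2 elements -> [4, 7, 10, 20]


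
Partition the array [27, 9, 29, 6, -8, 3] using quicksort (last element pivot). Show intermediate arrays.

Partition 1: pivot=3 at index 1 -> [-8, 3, 29, 6, 27, 9]
Partition 2: pivot=9 at index 3 -> [-8, 3, 6, 9, 27, 29]
Partition 3: pivot=29 at index 5 -> [-8, 3, 6, 9, 27, 29]


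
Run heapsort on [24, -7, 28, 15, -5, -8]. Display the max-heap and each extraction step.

Build heap: [28, 15, 24, -7, -5, -8]
Extract 28: [24, 15, -8, -7, -5, 28]
Extract 24: [15, -5, -8, -7, 24, 28]
Extract 15: [-5, -7, -8, 15, 24, 28]
Extract -5: [-7, -8, -5, 15, 24, 28]
Extract -7: [-8, -7, -5, 15, 24, 28]


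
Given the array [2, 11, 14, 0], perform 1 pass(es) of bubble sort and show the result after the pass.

After pass 1: [2, 11, 0, 14] (1 swaps)
Total swaps: 1


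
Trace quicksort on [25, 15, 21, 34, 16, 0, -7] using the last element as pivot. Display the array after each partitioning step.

Partition 1: pivot=-7 at index 0 -> [-7, 15, 21, 34, 16, 0, 25]
Partition 2: pivot=25 at index 5 -> [-7, 15, 21, 16, 0, 25, 34]
Partition 3: pivot=0 at index 1 -> [-7, 0, 21, 16, 15, 25, 34]
Partition 4: pivot=15 at index 2 -> [-7, 0, 15, 16, 21, 25, 34]
Partition 5: pivot=21 at index 4 -> [-7, 0, 15, 16, 21, 25, 34]


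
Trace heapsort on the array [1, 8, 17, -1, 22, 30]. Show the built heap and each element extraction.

Build heap: [30, 22, 17, -1, 8, 1]
Extract 30: [22, 8, 17, -1, 1, 30]
Extract 22: [17, 8, 1, -1, 22, 30]
Extract 17: [8, -1, 1, 17, 22, 30]
Extract 8: [1, -1, 8, 17, 22, 30]
Extract 1: [-1, 1, 8, 17, 22, 30]


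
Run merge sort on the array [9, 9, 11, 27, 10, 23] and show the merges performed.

Divide and conquer:
  Merge [9] + [11] -> [9, 11]
  Merge [9] + [9, 11] -> [9, 9, 11]
  Merge [10] + [23] -> [10, 23]
  Merge [27] + [10, 23] -> [10, 23, 27]
  Merge [9, 9, 11] + [10, 23, 27] -> [9, 9, 10, 11, 23, 27]


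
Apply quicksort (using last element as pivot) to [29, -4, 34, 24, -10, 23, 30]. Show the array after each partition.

Partition 1: pivot=30 at index 5 -> [29, -4, 24, -10, 23, 30, 34]
Partition 2: pivot=23 at index 2 -> [-4, -10, 23, 29, 24, 30, 34]
Partition 3: pivot=-10 at index 0 -> [-10, -4, 23, 29, 24, 30, 34]
Partition 4: pivot=24 at index 3 -> [-10, -4, 23, 24, 29, 30, 34]


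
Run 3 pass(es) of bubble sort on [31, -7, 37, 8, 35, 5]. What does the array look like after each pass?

After pass 1: [-7, 31, 8, 35, 5, 37] (4 swaps)
After pass 2: [-7, 8, 31, 5, 35, 37] (2 swaps)
After pass 3: [-7, 8, 5, 31, 35, 37] (1 swaps)
Total swaps: 7


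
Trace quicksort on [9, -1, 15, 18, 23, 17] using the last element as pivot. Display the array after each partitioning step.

Partition 1: pivot=17 at index 3 -> [9, -1, 15, 17, 23, 18]
Partition 2: pivot=15 at index 2 -> [9, -1, 15, 17, 23, 18]
Partition 3: pivot=-1 at index 0 -> [-1, 9, 15, 17, 23, 18]
Partition 4: pivot=18 at index 4 -> [-1, 9, 15, 17, 18, 23]


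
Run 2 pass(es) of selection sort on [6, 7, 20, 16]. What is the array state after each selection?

Pass 1: Select minimum 6 at index 0, swap -> [6, 7, 20, 16]
Pass 2: Select minimum 7 at index 1, swap -> [6, 7, 20, 16]


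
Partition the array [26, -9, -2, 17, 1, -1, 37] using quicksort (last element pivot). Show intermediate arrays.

Partition 1: pivot=37 at index 6 -> [26, -9, -2, 17, 1, -1, 37]
Partition 2: pivot=-1 at index 2 -> [-9, -2, -1, 17, 1, 26, 37]
Partition 3: pivot=-2 at index 1 -> [-9, -2, -1, 17, 1, 26, 37]
Partition 4: pivot=26 at index 5 -> [-9, -2, -1, 17, 1, 26, 37]
Partition 5: pivot=1 at index 3 -> [-9, -2, -1, 1, 17, 26, 37]


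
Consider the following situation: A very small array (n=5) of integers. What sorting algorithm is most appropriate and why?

Best choice: Insertion sort
Reason: For tiny inputs the O(n^2) overhead is negligible and insertion sort has minimal constant factors


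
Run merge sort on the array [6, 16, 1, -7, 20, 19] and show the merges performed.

Divide and conquer:
  Merge [16] + [1] -> [1, 16]
  Merge [6] + [1, 16] -> [1, 6, 16]
  Merge [20] + [19] -> [19, 20]
  Merge [-7] + [19, 20] -> [-7, 19, 20]
  Merge [1, 6, 16] + [-7, 19, 20] -> [-7, 1, 6, 16, 19, 20]


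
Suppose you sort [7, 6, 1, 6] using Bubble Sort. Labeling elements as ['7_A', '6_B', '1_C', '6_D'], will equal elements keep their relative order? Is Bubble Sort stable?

Trace Bubble Sort on the labeled array (the key is the number; the letter only tracks identity):
  After pass 1: [6_B, 1_C, 6_D, 7_A]
  After pass 2: [1_C, 6_B, 6_D, 7_A]
  After pass 3: [1_C, 6_B, 6_D, 7_A] (no swaps, done)
Final order: [1_C, 6_B, 6_D, 7_A]
Equal keys:
  value 6: originally 6_B, 6_D; after sorting 6_B, 6_D -> order preserved
All equal keys kept their original relative order. Bubble Sort is stable: it only swaps adjacent elements when the left one is strictly greater, so equal keys never move past each other.
Answer: Stable


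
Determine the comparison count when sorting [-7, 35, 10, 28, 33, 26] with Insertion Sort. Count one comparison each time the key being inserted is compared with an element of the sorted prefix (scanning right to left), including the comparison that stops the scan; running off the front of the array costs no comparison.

Insert 35: -7 <= 35 (stop) = 1 comparison(s) -> [-7, 35, 10, 28, 33, 26]
Insert 10: 35 > 10 (shift), -7 <= 10 (stop) = 2 comparison(s) -> [-7, 10, 35, 28, 33, 26]
Insert 28: 35 > 28 (shift), 10 <= 28 (stop) = 2 comparison(s) -> [-7, 10, 28, 35, 33, 26]
Insert 33: 35 > 33 (shift), 28 <= 33 (stop) = 2 comparison(s) -> [-7, 10, 28, 33, 35, 26]
Insert 26: 35 > 26 (shift), 33 > 26 (shift), 28 > 26 (shift), 10 <= 26 (stop) = 4 comparison(s) -> [-7, 10, 26, 28, 33, 35]
Total comparisons: 1 + 2 + 2 + 2 + 4 = 11


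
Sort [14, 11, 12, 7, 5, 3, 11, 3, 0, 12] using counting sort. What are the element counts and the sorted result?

Count array: [1, 0, 0, 2, 0, 1, 0, 1, 0, 0, 0, 2, 2, 0, 1]
(count[i] = number of elements equal to i)
Cumulative count: [1, 1, 1, 3, 3, 4, 4, 5, 5, 5, 5, 7, 9, 9, 10]
Sorted: [0, 3, 3, 5, 7, 11, 11, 12, 12, 14]


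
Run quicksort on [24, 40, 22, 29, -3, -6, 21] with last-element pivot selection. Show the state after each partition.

Partition 1: pivot=21 at index 2 -> [-3, -6, 21, 29, 24, 40, 22]
Partition 2: pivot=-6 at index 0 -> [-6, -3, 21, 29, 24, 40, 22]
Partition 3: pivot=22 at index 3 -> [-6, -3, 21, 22, 24, 40, 29]
Partition 4: pivot=29 at index 5 -> [-6, -3, 21, 22, 24, 29, 40]


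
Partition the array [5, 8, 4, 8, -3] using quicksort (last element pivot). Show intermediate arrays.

Partition 1: pivot=-3 at index 0 -> [-3, 8, 4, 8, 5]
Partition 2: pivot=5 at index 2 -> [-3, 4, 5, 8, 8]
Partition 3: pivot=8 at index 4 -> [-3, 4, 5, 8, 8]


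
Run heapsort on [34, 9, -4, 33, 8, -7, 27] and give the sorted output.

Build heap: [34, 33, 27, 9, 8, -7, -4]
Extract 34: [33, 9, 27, -4, 8, -7, 34]
Extract 33: [27, 9, -7, -4, 8, 33, 34]
Extract 27: [9, 8, -7, -4, 27, 33, 34]
Extract 9: [8, -4, -7, 9, 27, 33, 34]
Extract 8: [-4, -7, 8, 9, 27, 33, 34]
Extract -4: [-7, -4, 8, 9, 27, 33, 34]


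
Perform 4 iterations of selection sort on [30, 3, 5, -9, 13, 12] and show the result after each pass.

Pass 1: Select minimum -9 at index 3, swap -> [-9, 3, 5, 30, 13, 12]
Pass 2: Select minimum 3 at index 1, swap -> [-9, 3, 5, 30, 13, 12]
Pass 3: Select minimum 5 at index 2, swap -> [-9, 3, 5, 30, 13, 12]
Pass 4: Select minimum 12 at index 5, swap -> [-9, 3, 5, 12, 13, 30]


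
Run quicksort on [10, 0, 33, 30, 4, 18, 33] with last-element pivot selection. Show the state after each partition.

Partition 1: pivot=33 at index 6 -> [10, 0, 33, 30, 4, 18, 33]
Partition 2: pivot=18 at index 3 -> [10, 0, 4, 18, 33, 30, 33]
Partition 3: pivot=4 at index 1 -> [0, 4, 10, 18, 33, 30, 33]
Partition 4: pivot=30 at index 4 -> [0, 4, 10, 18, 30, 33, 33]


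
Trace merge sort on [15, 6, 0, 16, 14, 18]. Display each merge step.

Divide and conquer:
  Merge [6] + [0] -> [0, 6]
  Merge [15] + [0, 6] -> [0, 6, 15]
  Merge [14] + [18] -> [14, 18]
  Merge [16] + [14, 18] -> [14, 16, 18]
  Merge [0, 6, 15] + [14, 16, 18] -> [0, 6, 14, 15, 16, 18]


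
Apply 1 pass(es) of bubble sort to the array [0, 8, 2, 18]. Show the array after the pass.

After pass 1: [0, 2, 8, 18] (1 swaps)
Total swaps: 1


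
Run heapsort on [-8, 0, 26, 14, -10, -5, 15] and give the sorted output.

Build heap: [26, 14, 15, 0, -10, -5, -8]
Extract 26: [15, 14, -5, 0, -10, -8, 26]
Extract 15: [14, 0, -5, -8, -10, 15, 26]
Extract 14: [0, -8, -5, -10, 14, 15, 26]
Extract 0: [-5, -8, -10, 0, 14, 15, 26]
Extract -5: [-8, -10, -5, 0, 14, 15, 26]
Extract -8: [-10, -8, -5, 0, 14, 15, 26]


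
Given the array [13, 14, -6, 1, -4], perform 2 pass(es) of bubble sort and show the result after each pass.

After pass 1: [13, -6, 1, -4, 14] (3 swaps)
After pass 2: [-6, 1, -4, 13, 14] (3 swaps)
Total swaps: 6


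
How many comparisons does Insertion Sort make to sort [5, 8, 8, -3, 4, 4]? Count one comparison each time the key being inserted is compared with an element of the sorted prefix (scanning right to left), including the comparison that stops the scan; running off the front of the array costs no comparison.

Insert 8: 5 <= 8 (stop) = 1 comparison(s) -> [5, 8, 8, -3, 4, 4]
Insert 8: 8 <= 8 (stop) = 1 comparison(s) -> [5, 8, 8, -3, 4, 4]
Insert -3: 8 > -3 (shift), 8 > -3 (shift), 5 > -3 (shift), reached front = 3 comparison(s) -> [-3, 5, 8, 8, 4, 4]
Insert 4: 8 > 4 (shift), 8 > 4 (shift), 5 > 4 (shift), -3 <= 4 (stop) = 4 comparison(s) -> [-3, 4, 5, 8, 8, 4]
Insert 4: 8 > 4 (shift), 8 > 4 (shift), 5 > 4 (shift), 4 <= 4 (stop) = 4 comparison(s) -> [-3, 4, 4, 5, 8, 8]
Total comparisons: 1 + 1 + 3 + 4 + 4 = 13


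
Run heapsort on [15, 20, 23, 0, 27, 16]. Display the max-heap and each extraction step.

Build heap: [27, 20, 23, 0, 15, 16]
Extract 27: [23, 20, 16, 0, 15, 27]
Extract 23: [20, 15, 16, 0, 23, 27]
Extract 20: [16, 15, 0, 20, 23, 27]
Extract 16: [15, 0, 16, 20, 23, 27]
Extract 15: [0, 15, 16, 20, 23, 27]


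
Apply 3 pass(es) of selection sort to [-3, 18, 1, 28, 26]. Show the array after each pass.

Pass 1: Select minimum -3 at index 0, swap -> [-3, 18, 1, 28, 26]
Pass 2: Select minimum 1 at index 2, swap -> [-3, 1, 18, 28, 26]
Pass 3: Select minimum 18 at index 2, swap -> [-3, 1, 18, 28, 26]


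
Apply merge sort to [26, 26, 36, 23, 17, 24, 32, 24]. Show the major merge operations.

Divide and conquer:
  Merge [26] + [26] -> [26, 26]
  Merge [36] + [23] -> [23, 36]
  Merge [26, 26] + [23, 36] -> [23, 26, 26, 36]
  Merge [17] + [24] -> [17, 24]
  Merge [32] + [24] -> [24, 32]
  Merge [17, 24] + [24, 32] -> [17, 24, 24, 32]
  Merge [23, 26, 26, 36] + [17, 24, 24, 32] -> [17, 23, 24, 24, 26, 26, 32, 36]


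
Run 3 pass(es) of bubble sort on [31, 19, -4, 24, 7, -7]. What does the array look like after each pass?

After pass 1: [19, -4, 24, 7, -7, 31] (5 swaps)
After pass 2: [-4, 19, 7, -7, 24, 31] (3 swaps)
After pass 3: [-4, 7, -7, 19, 24, 31] (2 swaps)
Total swaps: 10


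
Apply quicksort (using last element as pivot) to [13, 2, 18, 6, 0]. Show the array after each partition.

Partition 1: pivot=0 at index 0 -> [0, 2, 18, 6, 13]
Partition 2: pivot=13 at index 3 -> [0, 2, 6, 13, 18]
Partition 3: pivot=6 at index 2 -> [0, 2, 6, 13, 18]


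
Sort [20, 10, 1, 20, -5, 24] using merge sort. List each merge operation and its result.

Divide and conquer:
  Merge [10] + [1] -> [1, 10]
  Merge [20] + [1, 10] -> [1, 10, 20]
  Merge [-5] + [24] -> [-5, 24]
  Merge [20] + [-5, 24] -> [-5, 20, 24]
  Merge [1, 10, 20] + [-5, 20, 24] -> [-5, 1, 10, 20, 20, 24]


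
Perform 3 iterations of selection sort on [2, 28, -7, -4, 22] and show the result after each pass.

Pass 1: Select minimum -7 at index 2, swap -> [-7, 28, 2, -4, 22]
Pass 2: Select minimum -4 at index 3, swap -> [-7, -4, 2, 28, 22]
Pass 3: Select minimum 2 at index 2, swap -> [-7, -4, 2, 28, 22]


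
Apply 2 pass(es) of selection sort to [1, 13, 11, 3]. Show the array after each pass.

Pass 1: Select minimum 1 at index 0, swap -> [1, 13, 11, 3]
Pass 2: Select minimum 3 at index 3, swap -> [1, 3, 11, 13]


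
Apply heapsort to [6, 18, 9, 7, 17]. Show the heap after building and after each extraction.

Build heap: [18, 17, 9, 7, 6]
Extract 18: [17, 7, 9, 6, 18]
Extract 17: [9, 7, 6, 17, 18]
Extract 9: [7, 6, 9, 17, 18]
Extract 7: [6, 7, 9, 17, 18]


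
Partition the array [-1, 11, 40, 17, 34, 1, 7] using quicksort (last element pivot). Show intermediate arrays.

Partition 1: pivot=7 at index 2 -> [-1, 1, 7, 17, 34, 11, 40]
Partition 2: pivot=1 at index 1 -> [-1, 1, 7, 17, 34, 11, 40]
Partition 3: pivot=40 at index 6 -> [-1, 1, 7, 17, 34, 11, 40]
Partition 4: pivot=11 at index 3 -> [-1, 1, 7, 11, 34, 17, 40]
Partition 5: pivot=17 at index 4 -> [-1, 1, 7, 11, 17, 34, 40]


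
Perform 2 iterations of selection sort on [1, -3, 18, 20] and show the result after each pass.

Pass 1: Select minimum -3 at index 1, swap -> [-3, 1, 18, 20]
Pass 2: Select minimum 1 at index 1, swap -> [-3, 1, 18, 20]


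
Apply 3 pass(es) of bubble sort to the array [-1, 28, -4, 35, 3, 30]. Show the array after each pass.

After pass 1: [-1, -4, 28, 3, 30, 35] (3 swaps)
After pass 2: [-4, -1, 3, 28, 30, 35] (2 swaps)
After pass 3: [-4, -1, 3, 28, 30, 35] (0 swaps)
Total swaps: 5


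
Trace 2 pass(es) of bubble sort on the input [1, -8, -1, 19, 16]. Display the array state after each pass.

After pass 1: [-8, -1, 1, 16, 19] (3 swaps)
After pass 2: [-8, -1, 1, 16, 19] (0 swaps)
Total swaps: 3


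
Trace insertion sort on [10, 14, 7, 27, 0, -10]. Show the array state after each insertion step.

First element 10 is already 'sorted'
Insert 14: shifted 0 elements -> [10, 14, 7, 27, 0, -10]
Insert 7: shifted 2 elements -> [7, 10, 14, 27, 0, -10]
Insert 27: shifted 0 elements -> [7, 10, 14, 27, 0, -10]
Insert 0: shifted 4 elements -> [0, 7, 10, 14, 27, -10]
Insert -10: shifted 5 elements -> [-10, 0, 7, 10, 14, 27]
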